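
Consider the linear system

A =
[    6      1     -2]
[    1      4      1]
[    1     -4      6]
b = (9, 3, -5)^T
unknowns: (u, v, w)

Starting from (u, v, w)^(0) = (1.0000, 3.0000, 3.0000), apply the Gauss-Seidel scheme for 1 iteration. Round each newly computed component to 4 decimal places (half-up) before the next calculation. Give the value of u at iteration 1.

2.0000

Iteration 1:
  u = (9 - (1)·3.0000 - (-2)·3.0000) / (6) = 2.0000
  v = (3 - (1)·2.0000 - (1)·3.0000) / (4) = -0.5000
  w = (-5 - (1)·2.0000 - (-4)·-0.5000) / (6) = -1.5000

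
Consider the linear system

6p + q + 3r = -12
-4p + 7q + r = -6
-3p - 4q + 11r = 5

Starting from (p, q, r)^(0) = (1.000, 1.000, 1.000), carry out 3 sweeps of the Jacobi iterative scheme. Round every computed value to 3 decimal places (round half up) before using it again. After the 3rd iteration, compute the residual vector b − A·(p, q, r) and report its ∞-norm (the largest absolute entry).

5.161

Iteration 1:
  p = (-12 - (1)·1.000 - (3)·1.000) / (6) = -2.667
  q = (-6 - (-4)·1.000 - (1)·1.000) / (7) = -0.429
  r = (5 - (-3)·1.000 - (-4)·1.000) / (11) = 1.091
Iteration 2:
  p = (-12 - (1)·-0.429 - (3)·1.091) / (6) = -2.474
  q = (-6 - (-4)·-2.667 - (1)·1.091) / (7) = -2.537
  r = (5 - (-3)·-2.667 - (-4)·-0.429) / (11) = -0.429
Iteration 3:
  p = (-12 - (1)·-2.537 - (3)·-0.429) / (6) = -1.363
  q = (-6 - (-4)·-2.474 - (1)·-0.429) / (7) = -2.210
  r = (5 - (-3)·-2.474 - (-4)·-2.537) / (11) = -1.143
Residual b − A·x = (1.817, 5.161, 4.644); ∞-norm = 5.161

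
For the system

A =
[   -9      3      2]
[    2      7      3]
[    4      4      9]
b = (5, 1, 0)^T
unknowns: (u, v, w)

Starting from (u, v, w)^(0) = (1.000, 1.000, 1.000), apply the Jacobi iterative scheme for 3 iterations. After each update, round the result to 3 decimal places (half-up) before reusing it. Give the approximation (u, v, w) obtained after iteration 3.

Iteration 1:
  u = (5 - (3)·1.000 - (2)·1.000) / (-9) = 0.000
  v = (1 - (2)·1.000 - (3)·1.000) / (7) = -0.571
  w = (0 - (4)·1.000 - (4)·1.000) / (9) = -0.889
Iteration 2:
  u = (5 - (3)·-0.571 - (2)·-0.889) / (-9) = -0.943
  v = (1 - (2)·0.000 - (3)·-0.889) / (7) = 0.524
  w = (0 - (4)·0.000 - (4)·-0.571) / (9) = 0.254
Iteration 3:
  u = (5 - (3)·0.524 - (2)·0.254) / (-9) = -0.324
  v = (1 - (2)·-0.943 - (3)·0.254) / (7) = 0.303
  w = (0 - (4)·-0.943 - (4)·0.524) / (9) = 0.186

(-0.324, 0.303, 0.186)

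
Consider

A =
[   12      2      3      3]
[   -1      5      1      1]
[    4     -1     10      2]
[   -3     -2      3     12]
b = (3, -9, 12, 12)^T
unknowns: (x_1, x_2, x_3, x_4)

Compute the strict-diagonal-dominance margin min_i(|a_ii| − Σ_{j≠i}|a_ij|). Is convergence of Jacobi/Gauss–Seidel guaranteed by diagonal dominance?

2

row 1: |12| − (2+3+3) = 4
row 2: |5| − (1+1+1) = 2
row 3: |10| − (4+1+2) = 3
row 4: |12| − (3+2+3) = 4
minimum over rows = 2 → strictly diagonally dominant (convergence guaranteed)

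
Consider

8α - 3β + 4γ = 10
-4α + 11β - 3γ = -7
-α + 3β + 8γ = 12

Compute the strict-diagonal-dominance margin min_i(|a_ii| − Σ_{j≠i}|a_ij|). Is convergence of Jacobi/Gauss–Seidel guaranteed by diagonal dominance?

1

row 1: |8| − (3+4) = 1
row 2: |11| − (4+3) = 4
row 3: |8| − (1+3) = 4
minimum over rows = 1 → strictly diagonally dominant (convergence guaranteed)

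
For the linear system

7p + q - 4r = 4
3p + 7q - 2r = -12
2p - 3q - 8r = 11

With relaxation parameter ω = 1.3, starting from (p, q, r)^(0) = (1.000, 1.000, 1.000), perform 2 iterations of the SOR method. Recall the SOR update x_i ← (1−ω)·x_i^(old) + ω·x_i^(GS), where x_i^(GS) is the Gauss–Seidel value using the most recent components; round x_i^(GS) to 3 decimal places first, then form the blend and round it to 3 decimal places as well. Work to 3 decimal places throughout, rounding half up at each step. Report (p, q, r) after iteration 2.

Iteration 1:
  p: GS value = (4 - (1)·1.000 - (-4)·1.000) / (7) = 1.000;  p ← (1−ω)·1.000 + ω·1.000 = 1.000
  q: GS value = (-12 - (3)·1.000 - (-2)·1.000) / (7) = -1.857;  q ← (1−ω)·1.000 + ω·-1.857 = -2.714
  r: GS value = (11 - (2)·1.000 - (-3)·-2.714) / (-8) = -0.107;  r ← (1−ω)·1.000 + ω·-0.107 = -0.439
Iteration 2:
  p: GS value = (4 - (1)·-2.714 - (-4)·-0.439) / (7) = 0.708;  p ← (1−ω)·1.000 + ω·0.708 = 0.620
  q: GS value = (-12 - (3)·0.620 - (-2)·-0.439) / (7) = -2.105;  q ← (1−ω)·-2.714 + ω·-2.105 = -1.922
  r: GS value = (11 - (2)·0.620 - (-3)·-1.922) / (-8) = -0.499;  r ← (1−ω)·-0.439 + ω·-0.499 = -0.517

(0.620, -1.922, -0.517)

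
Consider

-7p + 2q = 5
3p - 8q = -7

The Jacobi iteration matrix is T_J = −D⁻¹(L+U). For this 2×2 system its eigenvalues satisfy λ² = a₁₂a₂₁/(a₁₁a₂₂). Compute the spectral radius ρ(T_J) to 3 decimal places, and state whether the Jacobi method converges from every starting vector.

a₁₂a₂₁/(a₁₁a₂₂) = (2)·(3) / ((-7)·(-8)) = 0.107143
ρ = √|0.107143| = √0.107143 = 0.327
ρ < 1, so Jacobi converges

0.327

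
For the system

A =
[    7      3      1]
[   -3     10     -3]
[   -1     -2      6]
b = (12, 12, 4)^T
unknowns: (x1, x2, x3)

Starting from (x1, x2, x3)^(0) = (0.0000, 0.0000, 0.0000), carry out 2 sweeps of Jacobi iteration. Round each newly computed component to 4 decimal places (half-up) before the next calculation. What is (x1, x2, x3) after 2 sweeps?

Iteration 1:
  x1 = (12 - (3)·0.0000 - (1)·0.0000) / (7) = 1.7143
  x2 = (12 - (-3)·0.0000 - (-3)·0.0000) / (10) = 1.2000
  x3 = (4 - (-1)·0.0000 - (-2)·0.0000) / (6) = 0.6667
Iteration 2:
  x1 = (12 - (3)·1.2000 - (1)·0.6667) / (7) = 1.1048
  x2 = (12 - (-3)·1.7143 - (-3)·0.6667) / (10) = 1.9143
  x3 = (4 - (-1)·1.7143 - (-2)·1.2000) / (6) = 1.3524

(1.1048, 1.9143, 1.3524)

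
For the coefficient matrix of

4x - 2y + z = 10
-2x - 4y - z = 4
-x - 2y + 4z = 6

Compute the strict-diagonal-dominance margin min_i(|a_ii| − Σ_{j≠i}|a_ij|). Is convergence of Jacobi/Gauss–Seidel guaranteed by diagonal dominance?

row 1: |4| − (2+1) = 1
row 2: |-4| − (2+1) = 1
row 3: |4| − (1+2) = 1
minimum over rows = 1 → strictly diagonally dominant (convergence guaranteed)

1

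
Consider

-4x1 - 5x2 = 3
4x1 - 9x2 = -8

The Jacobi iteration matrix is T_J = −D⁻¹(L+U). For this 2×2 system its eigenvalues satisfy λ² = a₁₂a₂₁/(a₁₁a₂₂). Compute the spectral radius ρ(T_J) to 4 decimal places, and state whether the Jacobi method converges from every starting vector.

0.7454

a₁₂a₂₁/(a₁₁a₂₂) = (-5)·(4) / ((-4)·(-9)) = -0.555556
ρ = √|-0.555556| = √0.555556 = 0.7454
ρ < 1, so Jacobi converges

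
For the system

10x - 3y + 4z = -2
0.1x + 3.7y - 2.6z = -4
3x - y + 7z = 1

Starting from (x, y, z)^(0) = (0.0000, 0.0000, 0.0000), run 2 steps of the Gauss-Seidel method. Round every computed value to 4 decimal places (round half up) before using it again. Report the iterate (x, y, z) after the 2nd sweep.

Iteration 1:
  x = (-2 - (-3)·0.0000 - (4)·0.0000) / (10) = -0.2000
  y = (-4 - (0.1)·-0.2000 - (-2.6)·0.0000) / (3.7) = -1.0757
  z = (1 - (3)·-0.2000 - (-1)·-1.0757) / (7) = 0.0749
Iteration 2:
  x = (-2 - (-3)·-1.0757 - (4)·0.0749) / (10) = -0.5527
  y = (-4 - (0.1)·-0.5527 - (-2.6)·0.0749) / (3.7) = -1.0135
  z = (1 - (3)·-0.5527 - (-1)·-1.0135) / (7) = 0.2349

(-0.5527, -1.0135, 0.2349)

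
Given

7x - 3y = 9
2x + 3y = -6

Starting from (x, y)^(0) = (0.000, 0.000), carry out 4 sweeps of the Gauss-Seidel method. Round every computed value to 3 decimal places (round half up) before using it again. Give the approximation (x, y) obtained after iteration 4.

(0.311, -2.207)

Iteration 1:
  x = (9 - (-3)·0.000) / (7) = 1.286
  y = (-6 - (2)·1.286) / (3) = -2.857
Iteration 2:
  x = (9 - (-3)·-2.857) / (7) = 0.061
  y = (-6 - (2)·0.061) / (3) = -2.041
Iteration 3:
  x = (9 - (-3)·-2.041) / (7) = 0.411
  y = (-6 - (2)·0.411) / (3) = -2.274
Iteration 4:
  x = (9 - (-3)·-2.274) / (7) = 0.311
  y = (-6 - (2)·0.311) / (3) = -2.207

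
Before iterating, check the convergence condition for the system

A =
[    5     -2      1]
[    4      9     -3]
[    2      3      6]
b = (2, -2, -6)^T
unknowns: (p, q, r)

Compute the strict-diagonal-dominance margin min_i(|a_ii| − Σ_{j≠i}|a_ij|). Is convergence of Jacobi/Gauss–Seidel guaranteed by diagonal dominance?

1

row 1: |5| − (2+1) = 2
row 2: |9| − (4+3) = 2
row 3: |6| − (2+3) = 1
minimum over rows = 1 → strictly diagonally dominant (convergence guaranteed)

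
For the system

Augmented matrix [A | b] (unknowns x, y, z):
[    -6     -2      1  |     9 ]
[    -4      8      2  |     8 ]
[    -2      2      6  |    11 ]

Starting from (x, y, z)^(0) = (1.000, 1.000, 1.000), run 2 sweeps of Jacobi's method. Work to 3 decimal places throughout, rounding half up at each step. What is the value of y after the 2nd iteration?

-0.292

Iteration 1:
  x = (9 - (-2)·1.000 - (1)·1.000) / (-6) = -1.667
  y = (8 - (-4)·1.000 - (2)·1.000) / (8) = 1.250
  z = (11 - (-2)·1.000 - (2)·1.000) / (6) = 1.833
Iteration 2:
  x = (9 - (-2)·1.250 - (1)·1.833) / (-6) = -1.611
  y = (8 - (-4)·-1.667 - (2)·1.833) / (8) = -0.292
  z = (11 - (-2)·-1.667 - (2)·1.250) / (6) = 0.861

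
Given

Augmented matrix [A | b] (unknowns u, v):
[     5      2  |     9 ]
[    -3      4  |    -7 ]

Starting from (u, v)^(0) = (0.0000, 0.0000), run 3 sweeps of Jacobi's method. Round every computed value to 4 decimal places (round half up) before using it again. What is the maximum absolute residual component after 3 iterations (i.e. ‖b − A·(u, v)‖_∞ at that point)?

1.6200

Iteration 1:
  u = (9 - (2)·0.0000) / (5) = 1.8000
  v = (-7 - (-3)·0.0000) / (4) = -1.7500
Iteration 2:
  u = (9 - (2)·-1.7500) / (5) = 2.5000
  v = (-7 - (-3)·1.8000) / (4) = -0.4000
Iteration 3:
  u = (9 - (2)·-0.4000) / (5) = 1.9600
  v = (-7 - (-3)·2.5000) / (4) = 0.1250
Residual b − A·x = (-1.0500, -1.6200); ∞-norm = 1.6200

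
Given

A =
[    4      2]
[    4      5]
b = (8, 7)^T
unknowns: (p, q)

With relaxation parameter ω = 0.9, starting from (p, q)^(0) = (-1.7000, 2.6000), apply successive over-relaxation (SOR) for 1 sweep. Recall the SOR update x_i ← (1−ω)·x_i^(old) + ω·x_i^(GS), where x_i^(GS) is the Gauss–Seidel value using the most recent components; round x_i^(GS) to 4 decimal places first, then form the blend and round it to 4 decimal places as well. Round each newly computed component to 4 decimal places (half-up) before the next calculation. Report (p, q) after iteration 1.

Iteration 1:
  p: GS value = (8 - (2)·2.6000) / (4) = 0.7000;  p ← (1−ω)·-1.7000 + ω·0.7000 = 0.4600
  q: GS value = (7 - (4)·0.4600) / (5) = 1.0320;  q ← (1−ω)·2.6000 + ω·1.0320 = 1.1888

(0.4600, 1.1888)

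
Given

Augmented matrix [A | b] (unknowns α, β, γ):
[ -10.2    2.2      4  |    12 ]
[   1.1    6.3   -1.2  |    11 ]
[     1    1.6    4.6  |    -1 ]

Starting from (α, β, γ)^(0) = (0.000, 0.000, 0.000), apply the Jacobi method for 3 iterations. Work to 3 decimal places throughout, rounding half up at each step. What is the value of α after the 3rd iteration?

Iteration 1:
  α = (12 - (2.2)·0.000 - (4)·0.000) / (-10.2) = -1.176
  β = (11 - (1.1)·0.000 - (-1.2)·0.000) / (6.3) = 1.746
  γ = (-1 - (1)·0.000 - (1.6)·0.000) / (4.6) = -0.217
Iteration 2:
  α = (12 - (2.2)·1.746 - (4)·-0.217) / (-10.2) = -0.885
  β = (11 - (1.1)·-1.176 - (-1.2)·-0.217) / (6.3) = 1.910
  γ = (-1 - (1)·-1.176 - (1.6)·1.746) / (4.6) = -0.569
Iteration 3:
  α = (12 - (2.2)·1.910 - (4)·-0.569) / (-10.2) = -0.988
  β = (11 - (1.1)·-0.885 - (-1.2)·-0.569) / (6.3) = 1.792
  γ = (-1 - (1)·-0.885 - (1.6)·1.910) / (4.6) = -0.689

-0.988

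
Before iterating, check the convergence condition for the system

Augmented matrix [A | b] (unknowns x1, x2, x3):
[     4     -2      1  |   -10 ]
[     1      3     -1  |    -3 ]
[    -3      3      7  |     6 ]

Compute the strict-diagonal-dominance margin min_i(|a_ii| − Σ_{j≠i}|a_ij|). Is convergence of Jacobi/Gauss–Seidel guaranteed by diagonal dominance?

row 1: |4| − (2+1) = 1
row 2: |3| − (1+1) = 1
row 3: |7| − (3+3) = 1
minimum over rows = 1 → strictly diagonally dominant (convergence guaranteed)

1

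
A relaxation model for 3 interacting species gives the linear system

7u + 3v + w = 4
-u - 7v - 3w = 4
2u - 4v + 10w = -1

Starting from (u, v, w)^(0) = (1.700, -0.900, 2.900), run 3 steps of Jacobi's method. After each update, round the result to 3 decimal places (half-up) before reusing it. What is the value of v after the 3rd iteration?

Iteration 1:
  u = (4 - (3)·-0.900 - (1)·2.900) / (7) = 0.543
  v = (4 - (-1)·1.700 - (-3)·2.900) / (-7) = -2.057
  w = (-1 - (2)·1.700 - (-4)·-0.900) / (10) = -0.800
Iteration 2:
  u = (4 - (3)·-2.057 - (1)·-0.800) / (7) = 1.567
  v = (4 - (-1)·0.543 - (-3)·-0.800) / (-7) = -0.306
  w = (-1 - (2)·0.543 - (-4)·-2.057) / (10) = -1.031
Iteration 3:
  u = (4 - (3)·-0.306 - (1)·-1.031) / (7) = 0.850
  v = (4 - (-1)·1.567 - (-3)·-1.031) / (-7) = -0.353
  w = (-1 - (2)·1.567 - (-4)·-0.306) / (10) = -0.536

-0.353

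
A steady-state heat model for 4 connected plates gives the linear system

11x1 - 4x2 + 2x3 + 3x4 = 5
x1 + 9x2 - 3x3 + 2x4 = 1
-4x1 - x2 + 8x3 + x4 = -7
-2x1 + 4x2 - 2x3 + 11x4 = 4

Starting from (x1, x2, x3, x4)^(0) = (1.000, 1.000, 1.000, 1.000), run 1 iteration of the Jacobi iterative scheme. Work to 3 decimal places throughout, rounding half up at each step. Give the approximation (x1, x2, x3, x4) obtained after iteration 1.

(0.364, 0.111, -0.375, 0.364)

Iteration 1:
  x1 = (5 - (-4)·1.000 - (2)·1.000 - (3)·1.000) / (11) = 0.364
  x2 = (1 - (1)·1.000 - (-3)·1.000 - (2)·1.000) / (9) = 0.111
  x3 = (-7 - (-4)·1.000 - (-1)·1.000 - (1)·1.000) / (8) = -0.375
  x4 = (4 - (-2)·1.000 - (4)·1.000 - (-2)·1.000) / (11) = 0.364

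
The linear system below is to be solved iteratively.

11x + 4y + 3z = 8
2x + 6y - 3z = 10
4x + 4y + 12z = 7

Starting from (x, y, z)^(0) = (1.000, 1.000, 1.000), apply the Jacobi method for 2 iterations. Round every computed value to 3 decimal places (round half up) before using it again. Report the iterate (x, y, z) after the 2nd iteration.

(0.083, 1.595, -0.058)

Iteration 1:
  x = (8 - (4)·1.000 - (3)·1.000) / (11) = 0.091
  y = (10 - (2)·1.000 - (-3)·1.000) / (6) = 1.833
  z = (7 - (4)·1.000 - (4)·1.000) / (12) = -0.083
Iteration 2:
  x = (8 - (4)·1.833 - (3)·-0.083) / (11) = 0.083
  y = (10 - (2)·0.091 - (-3)·-0.083) / (6) = 1.595
  z = (7 - (4)·0.091 - (4)·1.833) / (12) = -0.058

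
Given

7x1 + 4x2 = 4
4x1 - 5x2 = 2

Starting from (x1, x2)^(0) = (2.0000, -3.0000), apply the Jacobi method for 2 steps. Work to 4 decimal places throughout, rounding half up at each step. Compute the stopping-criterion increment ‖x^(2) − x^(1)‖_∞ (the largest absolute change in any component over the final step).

2.4000

Iteration 1:
  x1 = (4 - (4)·-3.0000) / (7) = 2.2857
  x2 = (2 - (4)·2.0000) / (-5) = 1.2000
Iteration 2:
  x1 = (4 - (4)·1.2000) / (7) = -0.1143
  x2 = (2 - (4)·2.2857) / (-5) = 1.4286
Change: (-2.4000, 0.2286) → max |·| = 2.4000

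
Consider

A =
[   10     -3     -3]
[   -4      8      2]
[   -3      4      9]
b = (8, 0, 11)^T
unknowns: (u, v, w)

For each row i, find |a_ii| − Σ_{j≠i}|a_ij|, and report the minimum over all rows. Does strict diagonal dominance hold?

row 1: |10| − (3+3) = 4
row 2: |8| − (4+2) = 2
row 3: |9| − (3+4) = 2
minimum over rows = 2 → strictly diagonally dominant (convergence guaranteed)

2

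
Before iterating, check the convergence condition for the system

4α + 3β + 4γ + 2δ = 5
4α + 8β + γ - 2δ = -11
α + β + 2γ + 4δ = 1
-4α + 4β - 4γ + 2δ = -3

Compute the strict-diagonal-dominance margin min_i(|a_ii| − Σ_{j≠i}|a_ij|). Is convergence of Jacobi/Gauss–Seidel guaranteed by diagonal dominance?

-10

row 1: |4| − (3+4+2) = -5
row 2: |8| − (4+1+2) = 1
row 3: |2| − (1+1+4) = -4
row 4: |2| − (4+4+4) = -10
minimum over rows = -10 → not strictly diagonally dominant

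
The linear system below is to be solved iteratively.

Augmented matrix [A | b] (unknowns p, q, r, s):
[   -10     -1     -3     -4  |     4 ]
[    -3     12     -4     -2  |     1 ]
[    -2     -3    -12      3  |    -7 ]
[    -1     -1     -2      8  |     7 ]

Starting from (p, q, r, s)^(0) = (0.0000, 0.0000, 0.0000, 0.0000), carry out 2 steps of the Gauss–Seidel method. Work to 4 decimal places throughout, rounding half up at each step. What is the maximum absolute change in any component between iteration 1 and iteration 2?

0.5892

Iteration 1:
  p = (4 - (-1)·0.0000 - (-3)·0.0000 - (-4)·0.0000) / (-10) = -0.4000
  q = (1 - (-3)·-0.4000 - (-4)·0.0000 - (-2)·0.0000) / (12) = -0.0167
  r = (-7 - (-2)·-0.4000 - (-3)·-0.0167 - (3)·0.0000) / (-12) = 0.6542
  s = (7 - (-1)·-0.4000 - (-1)·-0.0167 - (-2)·0.6542) / (8) = 0.9865
Iteration 2:
  p = (4 - (-1)·-0.0167 - (-3)·0.6542 - (-4)·0.9865) / (-10) = -0.9892
  q = (1 - (-3)·-0.9892 - (-4)·0.6542 - (-2)·0.9865) / (12) = 0.2185
  r = (-7 - (-2)·-0.9892 - (-3)·0.2185 - (3)·0.9865) / (-12) = 0.9402
  s = (7 - (-1)·-0.9892 - (-1)·0.2185 - (-2)·0.9402) / (8) = 1.0137
Change: (-0.5892, 0.2352, 0.2860, 0.0272) → max |·| = 0.5892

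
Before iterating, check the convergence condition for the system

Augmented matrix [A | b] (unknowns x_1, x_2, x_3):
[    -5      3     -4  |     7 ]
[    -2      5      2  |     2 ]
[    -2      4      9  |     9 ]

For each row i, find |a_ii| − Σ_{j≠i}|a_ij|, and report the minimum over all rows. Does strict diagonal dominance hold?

row 1: |-5| − (3+4) = -2
row 2: |5| − (2+2) = 1
row 3: |9| − (2+4) = 3
minimum over rows = -2 → not strictly diagonally dominant

-2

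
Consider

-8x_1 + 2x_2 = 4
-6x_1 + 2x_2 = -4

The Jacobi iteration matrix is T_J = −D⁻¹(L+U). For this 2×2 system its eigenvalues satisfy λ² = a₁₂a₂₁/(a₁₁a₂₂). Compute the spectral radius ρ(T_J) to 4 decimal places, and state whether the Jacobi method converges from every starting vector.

a₁₂a₂₁/(a₁₁a₂₂) = (2)·(-6) / ((-8)·(2)) = 0.750000
ρ = √|0.750000| = √0.750000 = 0.8660
ρ < 1, so Jacobi converges

0.8660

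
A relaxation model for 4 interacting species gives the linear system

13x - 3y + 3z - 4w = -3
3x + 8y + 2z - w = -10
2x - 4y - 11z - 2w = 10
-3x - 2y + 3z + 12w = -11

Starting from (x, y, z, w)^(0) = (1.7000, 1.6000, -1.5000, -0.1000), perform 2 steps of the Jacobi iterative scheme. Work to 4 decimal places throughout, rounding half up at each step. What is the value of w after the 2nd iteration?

-0.7665

Iteration 1:
  x = (-3 - (-3)·1.6000 - (3)·-1.5000 - (-4)·-0.1000) / (13) = 0.4538
  y = (-10 - (3)·1.7000 - (2)·-1.5000 - (-1)·-0.1000) / (8) = -1.5250
  z = (10 - (2)·1.7000 - (-4)·1.6000 - (-2)·-0.1000) / (-11) = -1.1636
  w = (-11 - (-3)·1.7000 - (-2)·1.6000 - (3)·-1.5000) / (12) = 0.1500
Iteration 2:
  x = (-3 - (-3)·-1.5250 - (3)·-1.1636 - (-4)·0.1500) / (13) = -0.2680
  y = (-10 - (3)·0.4538 - (2)·-1.1636 - (-1)·0.1500) / (8) = -1.1105
  z = (10 - (2)·0.4538 - (-4)·-1.5250 - (-2)·0.1500) / (-11) = -0.2993
  w = (-11 - (-3)·0.4538 - (-2)·-1.5250 - (3)·-1.1636) / (12) = -0.7665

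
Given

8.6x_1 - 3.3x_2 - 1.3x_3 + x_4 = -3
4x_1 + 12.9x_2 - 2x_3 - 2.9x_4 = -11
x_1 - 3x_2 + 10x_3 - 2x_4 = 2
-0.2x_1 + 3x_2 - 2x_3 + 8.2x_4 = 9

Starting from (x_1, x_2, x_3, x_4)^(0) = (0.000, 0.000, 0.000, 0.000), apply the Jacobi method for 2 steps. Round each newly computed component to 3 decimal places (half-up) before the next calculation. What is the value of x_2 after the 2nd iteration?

Iteration 1:
  x_1 = (-3 - (-3.3)·0.000 - (-1.3)·0.000 - (1)·0.000) / (8.6) = -0.349
  x_2 = (-11 - (4)·0.000 - (-2)·0.000 - (-2.9)·0.000) / (12.9) = -0.853
  x_3 = (2 - (1)·0.000 - (-3)·0.000 - (-2)·0.000) / (10) = 0.200
  x_4 = (9 - (-0.2)·0.000 - (3)·0.000 - (-2)·0.000) / (8.2) = 1.098
Iteration 2:
  x_1 = (-3 - (-3.3)·-0.853 - (-1.3)·0.200 - (1)·1.098) / (8.6) = -0.774
  x_2 = (-11 - (4)·-0.349 - (-2)·0.200 - (-2.9)·1.098) / (12.9) = -0.467
  x_3 = (2 - (1)·-0.349 - (-3)·-0.853 - (-2)·1.098) / (10) = 0.199
  x_4 = (9 - (-0.2)·-0.349 - (3)·-0.853 - (-2)·0.200) / (8.2) = 1.450

-0.467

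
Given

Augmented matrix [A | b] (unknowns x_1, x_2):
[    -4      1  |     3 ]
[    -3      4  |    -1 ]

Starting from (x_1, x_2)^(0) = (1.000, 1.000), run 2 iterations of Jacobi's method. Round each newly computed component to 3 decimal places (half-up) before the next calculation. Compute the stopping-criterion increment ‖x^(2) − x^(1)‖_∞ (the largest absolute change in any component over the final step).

1.125

Iteration 1:
  x_1 = (3 - (1)·1.000) / (-4) = -0.500
  x_2 = (-1 - (-3)·1.000) / (4) = 0.500
Iteration 2:
  x_1 = (3 - (1)·0.500) / (-4) = -0.625
  x_2 = (-1 - (-3)·-0.500) / (4) = -0.625
Change: (-0.125, -1.125) → max |·| = 1.125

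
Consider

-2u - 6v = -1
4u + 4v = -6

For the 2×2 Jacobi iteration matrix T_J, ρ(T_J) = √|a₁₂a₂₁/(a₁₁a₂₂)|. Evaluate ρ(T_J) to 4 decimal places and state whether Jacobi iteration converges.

1.7321

a₁₂a₂₁/(a₁₁a₂₂) = (-6)·(4) / ((-2)·(4)) = 3.000000
ρ = √|3.000000| = √3.000000 = 1.7321
ρ > 1, so Jacobi diverges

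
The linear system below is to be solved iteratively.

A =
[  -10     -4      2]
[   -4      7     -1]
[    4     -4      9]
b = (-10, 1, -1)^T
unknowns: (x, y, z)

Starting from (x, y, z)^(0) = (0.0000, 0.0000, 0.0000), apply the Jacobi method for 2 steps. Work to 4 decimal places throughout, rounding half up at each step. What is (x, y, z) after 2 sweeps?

Iteration 1:
  x = (-10 - (-4)·0.0000 - (2)·0.0000) / (-10) = 1.0000
  y = (1 - (-4)·0.0000 - (-1)·0.0000) / (7) = 0.1429
  z = (-1 - (4)·0.0000 - (-4)·0.0000) / (9) = -0.1111
Iteration 2:
  x = (-10 - (-4)·0.1429 - (2)·-0.1111) / (-10) = 0.9206
  y = (1 - (-4)·1.0000 - (-1)·-0.1111) / (7) = 0.6984
  z = (-1 - (4)·1.0000 - (-4)·0.1429) / (9) = -0.4920

(0.9206, 0.6984, -0.4920)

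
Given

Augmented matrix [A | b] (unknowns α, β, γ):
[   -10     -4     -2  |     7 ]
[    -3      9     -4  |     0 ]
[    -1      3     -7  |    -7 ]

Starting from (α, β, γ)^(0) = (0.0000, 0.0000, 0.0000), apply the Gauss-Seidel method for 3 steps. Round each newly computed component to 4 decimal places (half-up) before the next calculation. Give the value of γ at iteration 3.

1.2268

Iteration 1:
  α = (7 - (-4)·0.0000 - (-2)·0.0000) / (-10) = -0.7000
  β = (0 - (-3)·-0.7000 - (-4)·0.0000) / (9) = -0.2333
  γ = (-7 - (-1)·-0.7000 - (3)·-0.2333) / (-7) = 1.0000
Iteration 2:
  α = (7 - (-4)·-0.2333 - (-2)·1.0000) / (-10) = -0.8067
  β = (0 - (-3)·-0.8067 - (-4)·1.0000) / (9) = 0.1755
  γ = (-7 - (-1)·-0.8067 - (3)·0.1755) / (-7) = 1.1905
Iteration 3:
  α = (7 - (-4)·0.1755 - (-2)·1.1905) / (-10) = -1.0083
  β = (0 - (-3)·-1.0083 - (-4)·1.1905) / (9) = 0.1930
  γ = (-7 - (-1)·-1.0083 - (3)·0.1930) / (-7) = 1.2268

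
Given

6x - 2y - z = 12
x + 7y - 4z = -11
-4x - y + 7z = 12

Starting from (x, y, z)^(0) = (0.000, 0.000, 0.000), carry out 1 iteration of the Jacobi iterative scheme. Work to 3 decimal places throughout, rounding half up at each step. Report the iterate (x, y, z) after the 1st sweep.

(2.000, -1.571, 1.714)

Iteration 1:
  x = (12 - (-2)·0.000 - (-1)·0.000) / (6) = 2.000
  y = (-11 - (1)·0.000 - (-4)·0.000) / (7) = -1.571
  z = (12 - (-4)·0.000 - (-1)·0.000) / (7) = 1.714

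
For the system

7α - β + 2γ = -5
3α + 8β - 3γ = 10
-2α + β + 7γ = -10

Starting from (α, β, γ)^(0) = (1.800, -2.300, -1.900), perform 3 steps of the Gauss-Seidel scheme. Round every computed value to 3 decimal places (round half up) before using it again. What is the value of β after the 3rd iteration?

0.729

Iteration 1:
  α = (-5 - (-1)·-2.300 - (2)·-1.900) / (7) = -0.500
  β = (10 - (3)·-0.500 - (-3)·-1.900) / (8) = 0.725
  γ = (-10 - (-2)·-0.500 - (1)·0.725) / (7) = -1.675
Iteration 2:
  α = (-5 - (-1)·0.725 - (2)·-1.675) / (7) = -0.132
  β = (10 - (3)·-0.132 - (-3)·-1.675) / (8) = 0.671
  γ = (-10 - (-2)·-0.132 - (1)·0.671) / (7) = -1.562
Iteration 3:
  α = (-5 - (-1)·0.671 - (2)·-1.562) / (7) = -0.172
  β = (10 - (3)·-0.172 - (-3)·-1.562) / (8) = 0.729
  γ = (-10 - (-2)·-0.172 - (1)·0.729) / (7) = -1.582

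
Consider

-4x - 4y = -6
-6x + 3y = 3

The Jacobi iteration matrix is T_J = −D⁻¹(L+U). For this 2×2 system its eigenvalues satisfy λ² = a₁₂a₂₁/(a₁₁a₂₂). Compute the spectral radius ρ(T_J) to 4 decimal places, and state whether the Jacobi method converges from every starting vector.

a₁₂a₂₁/(a₁₁a₂₂) = (-4)·(-6) / ((-4)·(3)) = -2.000000
ρ = √|-2.000000| = √2.000000 = 1.4142
ρ > 1, so Jacobi diverges

1.4142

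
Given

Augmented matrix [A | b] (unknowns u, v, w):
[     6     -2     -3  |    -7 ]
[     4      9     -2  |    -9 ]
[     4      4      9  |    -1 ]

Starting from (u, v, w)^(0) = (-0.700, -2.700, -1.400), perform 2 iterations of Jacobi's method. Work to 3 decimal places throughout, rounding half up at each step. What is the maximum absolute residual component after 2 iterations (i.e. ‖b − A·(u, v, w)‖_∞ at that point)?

14.031

Iteration 1:
  u = (-7 - (-2)·-2.700 - (-3)·-1.400) / (6) = -2.767
  v = (-9 - (4)·-0.700 - (-2)·-1.400) / (9) = -1.000
  w = (-1 - (4)·-0.700 - (4)·-2.700) / (9) = 1.400
Iteration 2:
  u = (-7 - (-2)·-1.000 - (-3)·1.400) / (6) = -0.800
  v = (-9 - (4)·-2.767 - (-2)·1.400) / (9) = 0.541
  w = (-1 - (4)·-2.767 - (4)·-1.000) / (9) = 1.563
Residual b − A·x = (3.571, -7.543, -14.031); ∞-norm = 14.031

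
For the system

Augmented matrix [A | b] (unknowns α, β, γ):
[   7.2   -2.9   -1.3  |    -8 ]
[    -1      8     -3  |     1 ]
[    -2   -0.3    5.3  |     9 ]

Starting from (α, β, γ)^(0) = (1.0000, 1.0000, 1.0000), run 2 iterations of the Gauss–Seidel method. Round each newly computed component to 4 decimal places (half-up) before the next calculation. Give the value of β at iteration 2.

Iteration 1:
  α = (-8 - (-2.9)·1.0000 - (-1.3)·1.0000) / (7.2) = -0.5278
  β = (1 - (-1)·-0.5278 - (-3)·1.0000) / (8) = 0.4340
  γ = (9 - (-2)·-0.5278 - (-0.3)·0.4340) / (5.3) = 1.5235
Iteration 2:
  α = (-8 - (-2.9)·0.4340 - (-1.3)·1.5235) / (7.2) = -0.6612
  β = (1 - (-1)·-0.6612 - (-3)·1.5235) / (8) = 0.6137
  γ = (9 - (-2)·-0.6612 - (-0.3)·0.6137) / (5.3) = 1.4833

0.6137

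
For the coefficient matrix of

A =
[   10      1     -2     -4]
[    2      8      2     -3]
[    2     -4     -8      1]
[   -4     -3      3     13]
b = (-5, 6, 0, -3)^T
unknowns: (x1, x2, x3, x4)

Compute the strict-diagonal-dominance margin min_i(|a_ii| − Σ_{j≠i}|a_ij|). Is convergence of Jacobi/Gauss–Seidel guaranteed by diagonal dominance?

row 1: |10| − (1+2+4) = 3
row 2: |8| − (2+2+3) = 1
row 3: |-8| − (2+4+1) = 1
row 4: |13| − (4+3+3) = 3
minimum over rows = 1 → strictly diagonally dominant (convergence guaranteed)

1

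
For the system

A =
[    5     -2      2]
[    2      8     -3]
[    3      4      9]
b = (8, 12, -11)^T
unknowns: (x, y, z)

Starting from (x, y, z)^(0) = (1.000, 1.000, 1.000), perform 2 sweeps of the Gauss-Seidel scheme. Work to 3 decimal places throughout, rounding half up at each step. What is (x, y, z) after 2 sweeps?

Iteration 1:
  x = (8 - (-2)·1.000 - (2)·1.000) / (5) = 1.600
  y = (12 - (2)·1.600 - (-3)·1.000) / (8) = 1.475
  z = (-11 - (3)·1.600 - (4)·1.475) / (9) = -2.411
Iteration 2:
  x = (8 - (-2)·1.475 - (2)·-2.411) / (5) = 3.154
  y = (12 - (2)·3.154 - (-3)·-2.411) / (8) = -0.193
  z = (-11 - (3)·3.154 - (4)·-0.193) / (9) = -2.188

(3.154, -0.193, -2.188)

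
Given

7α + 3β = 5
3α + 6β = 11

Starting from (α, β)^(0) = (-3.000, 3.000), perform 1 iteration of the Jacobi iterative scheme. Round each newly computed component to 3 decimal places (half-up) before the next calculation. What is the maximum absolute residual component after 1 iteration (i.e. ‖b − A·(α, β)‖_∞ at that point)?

Iteration 1:
  α = (5 - (3)·3.000) / (7) = -0.571
  β = (11 - (3)·-3.000) / (6) = 3.333
Residual b − A·x = (-1.002, -7.285); ∞-norm = 7.285

7.285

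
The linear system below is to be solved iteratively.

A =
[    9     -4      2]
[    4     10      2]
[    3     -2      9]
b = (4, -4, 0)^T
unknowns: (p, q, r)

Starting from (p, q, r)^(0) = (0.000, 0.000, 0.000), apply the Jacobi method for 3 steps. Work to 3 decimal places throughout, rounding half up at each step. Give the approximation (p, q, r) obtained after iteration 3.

Iteration 1:
  p = (4 - (-4)·0.000 - (2)·0.000) / (9) = 0.444
  q = (-4 - (4)·0.000 - (2)·0.000) / (10) = -0.400
  r = (0 - (3)·0.000 - (-2)·0.000) / (9) = 0.000
Iteration 2:
  p = (4 - (-4)·-0.400 - (2)·0.000) / (9) = 0.267
  q = (-4 - (4)·0.444 - (2)·0.000) / (10) = -0.578
  r = (0 - (3)·0.444 - (-2)·-0.400) / (9) = -0.237
Iteration 3:
  p = (4 - (-4)·-0.578 - (2)·-0.237) / (9) = 0.240
  q = (-4 - (4)·0.267 - (2)·-0.237) / (10) = -0.459
  r = (0 - (3)·0.267 - (-2)·-0.578) / (9) = -0.217

(0.240, -0.459, -0.217)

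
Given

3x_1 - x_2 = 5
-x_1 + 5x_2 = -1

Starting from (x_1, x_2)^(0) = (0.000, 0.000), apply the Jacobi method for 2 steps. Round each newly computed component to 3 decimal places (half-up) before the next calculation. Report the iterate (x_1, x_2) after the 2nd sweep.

(1.600, 0.133)

Iteration 1:
  x_1 = (5 - (-1)·0.000) / (3) = 1.667
  x_2 = (-1 - (-1)·0.000) / (5) = -0.200
Iteration 2:
  x_1 = (5 - (-1)·-0.200) / (3) = 1.600
  x_2 = (-1 - (-1)·1.667) / (5) = 0.133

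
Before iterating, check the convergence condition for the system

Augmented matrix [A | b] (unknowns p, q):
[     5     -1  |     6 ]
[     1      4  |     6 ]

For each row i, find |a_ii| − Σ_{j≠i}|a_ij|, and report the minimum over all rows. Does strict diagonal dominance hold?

row 1: |5| − (1) = 4
row 2: |4| − (1) = 3
minimum over rows = 3 → strictly diagonally dominant (convergence guaranteed)

3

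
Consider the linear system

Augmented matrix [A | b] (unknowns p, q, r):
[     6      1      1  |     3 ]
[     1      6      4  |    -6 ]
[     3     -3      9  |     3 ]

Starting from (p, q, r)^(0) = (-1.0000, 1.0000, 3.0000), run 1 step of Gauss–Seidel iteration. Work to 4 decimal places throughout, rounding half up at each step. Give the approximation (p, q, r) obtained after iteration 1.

(-0.1667, -2.9722, -0.6018)

Iteration 1:
  p = (3 - (1)·1.0000 - (1)·3.0000) / (6) = -0.1667
  q = (-6 - (1)·-0.1667 - (4)·3.0000) / (6) = -2.9722
  r = (3 - (3)·-0.1667 - (-3)·-2.9722) / (9) = -0.6018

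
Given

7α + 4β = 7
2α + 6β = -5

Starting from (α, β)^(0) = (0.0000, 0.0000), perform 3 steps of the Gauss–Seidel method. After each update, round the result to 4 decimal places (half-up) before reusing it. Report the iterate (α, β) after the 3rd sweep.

(1.7937, -1.4312)

Iteration 1:
  α = (7 - (4)·0.0000) / (7) = 1.0000
  β = (-5 - (2)·1.0000) / (6) = -1.1667
Iteration 2:
  α = (7 - (4)·-1.1667) / (7) = 1.6667
  β = (-5 - (2)·1.6667) / (6) = -1.3889
Iteration 3:
  α = (7 - (4)·-1.3889) / (7) = 1.7937
  β = (-5 - (2)·1.7937) / (6) = -1.4312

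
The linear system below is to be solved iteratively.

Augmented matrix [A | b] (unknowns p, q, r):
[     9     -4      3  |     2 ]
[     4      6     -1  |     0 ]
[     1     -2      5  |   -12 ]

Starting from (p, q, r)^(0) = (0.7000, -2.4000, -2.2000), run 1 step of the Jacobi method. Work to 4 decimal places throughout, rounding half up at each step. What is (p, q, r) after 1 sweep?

(-0.1111, -0.8333, -3.5000)

Iteration 1:
  p = (2 - (-4)·-2.4000 - (3)·-2.2000) / (9) = -0.1111
  q = (0 - (4)·0.7000 - (-1)·-2.2000) / (6) = -0.8333
  r = (-12 - (1)·0.7000 - (-2)·-2.4000) / (5) = -3.5000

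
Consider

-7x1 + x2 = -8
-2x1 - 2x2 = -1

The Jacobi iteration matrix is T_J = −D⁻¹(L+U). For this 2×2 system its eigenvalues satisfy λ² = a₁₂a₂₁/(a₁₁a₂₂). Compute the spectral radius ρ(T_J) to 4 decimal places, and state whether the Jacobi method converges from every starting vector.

a₁₂a₂₁/(a₁₁a₂₂) = (1)·(-2) / ((-7)·(-2)) = -0.142857
ρ = √|-0.142857| = √0.142857 = 0.3780
ρ < 1, so Jacobi converges

0.3780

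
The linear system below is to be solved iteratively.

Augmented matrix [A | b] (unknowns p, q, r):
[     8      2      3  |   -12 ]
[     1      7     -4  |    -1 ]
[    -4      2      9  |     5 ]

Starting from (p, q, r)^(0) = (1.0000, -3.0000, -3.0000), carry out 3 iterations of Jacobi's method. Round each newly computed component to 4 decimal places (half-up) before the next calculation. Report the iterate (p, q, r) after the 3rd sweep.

Iteration 1:
  p = (-12 - (2)·-3.0000 - (3)·-3.0000) / (8) = 0.3750
  q = (-1 - (1)·1.0000 - (-4)·-3.0000) / (7) = -2.0000
  r = (5 - (-4)·1.0000 - (2)·-3.0000) / (9) = 1.6667
Iteration 2:
  p = (-12 - (2)·-2.0000 - (3)·1.6667) / (8) = -1.6250
  q = (-1 - (1)·0.3750 - (-4)·1.6667) / (7) = 0.7560
  r = (5 - (-4)·0.3750 - (2)·-2.0000) / (9) = 1.1667
Iteration 3:
  p = (-12 - (2)·0.7560 - (3)·1.1667) / (8) = -2.1265
  q = (-1 - (1)·-1.6250 - (-4)·1.1667) / (7) = 0.7560
  r = (5 - (-4)·-1.6250 - (2)·0.7560) / (9) = -0.3347

(-2.1265, 0.7560, -0.3347)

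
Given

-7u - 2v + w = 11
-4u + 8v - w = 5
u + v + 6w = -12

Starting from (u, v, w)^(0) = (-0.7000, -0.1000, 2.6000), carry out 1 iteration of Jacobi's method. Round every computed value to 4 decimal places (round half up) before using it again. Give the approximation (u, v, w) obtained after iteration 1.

(-1.1714, 0.6000, -1.8667)

Iteration 1:
  u = (11 - (-2)·-0.1000 - (1)·2.6000) / (-7) = -1.1714
  v = (5 - (-4)·-0.7000 - (-1)·2.6000) / (8) = 0.6000
  w = (-12 - (1)·-0.7000 - (1)·-0.1000) / (6) = -1.8667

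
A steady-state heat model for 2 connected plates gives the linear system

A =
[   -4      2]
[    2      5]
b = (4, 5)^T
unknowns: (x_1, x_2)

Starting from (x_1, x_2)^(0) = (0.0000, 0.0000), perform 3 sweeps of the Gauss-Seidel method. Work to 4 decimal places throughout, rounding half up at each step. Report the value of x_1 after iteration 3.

-0.4400

Iteration 1:
  x_1 = (4 - (2)·0.0000) / (-4) = -1.0000
  x_2 = (5 - (2)·-1.0000) / (5) = 1.4000
Iteration 2:
  x_1 = (4 - (2)·1.4000) / (-4) = -0.3000
  x_2 = (5 - (2)·-0.3000) / (5) = 1.1200
Iteration 3:
  x_1 = (4 - (2)·1.1200) / (-4) = -0.4400
  x_2 = (5 - (2)·-0.4400) / (5) = 1.1760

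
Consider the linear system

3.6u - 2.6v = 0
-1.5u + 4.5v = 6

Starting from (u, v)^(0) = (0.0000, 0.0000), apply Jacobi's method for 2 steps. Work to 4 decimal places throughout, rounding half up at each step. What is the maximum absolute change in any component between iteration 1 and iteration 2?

0.9629

Iteration 1:
  u = (0 - (-2.6)·0.0000) / (3.6) = 0.0000
  v = (6 - (-1.5)·0.0000) / (4.5) = 1.3333
Iteration 2:
  u = (0 - (-2.6)·1.3333) / (3.6) = 0.9629
  v = (6 - (-1.5)·0.0000) / (4.5) = 1.3333
Change: (0.9629, 0.0000) → max |·| = 0.9629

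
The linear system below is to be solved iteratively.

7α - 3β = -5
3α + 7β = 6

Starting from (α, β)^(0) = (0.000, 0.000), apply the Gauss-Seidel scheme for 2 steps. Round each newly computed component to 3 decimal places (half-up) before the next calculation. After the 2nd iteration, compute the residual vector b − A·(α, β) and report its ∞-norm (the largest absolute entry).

0.638

Iteration 1:
  α = (-5 - (-3)·0.000) / (7) = -0.714
  β = (6 - (3)·-0.714) / (7) = 1.163
Iteration 2:
  α = (-5 - (-3)·1.163) / (7) = -0.216
  β = (6 - (3)·-0.216) / (7) = 0.950
Residual b − A·x = (-0.638, -0.002); ∞-norm = 0.638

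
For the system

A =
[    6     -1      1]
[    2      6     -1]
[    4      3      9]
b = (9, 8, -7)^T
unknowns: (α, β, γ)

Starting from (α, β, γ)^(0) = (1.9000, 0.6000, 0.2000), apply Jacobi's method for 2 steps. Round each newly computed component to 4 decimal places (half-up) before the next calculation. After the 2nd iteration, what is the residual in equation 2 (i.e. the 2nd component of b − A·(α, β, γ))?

-0.6147

Iteration 1:
  α = (9 - (-1)·0.6000 - (1)·0.2000) / (6) = 1.5667
  β = (8 - (2)·1.9000 - (-1)·0.2000) / (6) = 0.7333
  γ = (-7 - (4)·1.9000 - (3)·0.6000) / (9) = -1.8222
Iteration 2:
  α = (9 - (-1)·0.7333 - (1)·-1.8222) / (6) = 1.9259
  β = (8 - (2)·1.5667 - (-1)·-1.8222) / (6) = 0.5074
  γ = (-7 - (4)·1.5667 - (3)·0.7333) / (9) = -1.7185
Residual b − A·x = (-0.3295, -0.6147, -0.7593)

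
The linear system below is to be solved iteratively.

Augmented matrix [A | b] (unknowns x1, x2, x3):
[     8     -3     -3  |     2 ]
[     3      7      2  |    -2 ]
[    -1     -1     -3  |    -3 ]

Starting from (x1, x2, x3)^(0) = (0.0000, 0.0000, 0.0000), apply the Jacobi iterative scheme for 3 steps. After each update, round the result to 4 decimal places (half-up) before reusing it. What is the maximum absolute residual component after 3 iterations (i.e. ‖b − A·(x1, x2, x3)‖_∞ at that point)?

Iteration 1:
  x1 = (2 - (-3)·0.0000 - (-3)·0.0000) / (8) = 0.2500
  x2 = (-2 - (3)·0.0000 - (2)·0.0000) / (7) = -0.2857
  x3 = (-3 - (-1)·0.0000 - (-1)·0.0000) / (-3) = 1.0000
Iteration 2:
  x1 = (2 - (-3)·-0.2857 - (-3)·1.0000) / (8) = 0.5179
  x2 = (-2 - (3)·0.2500 - (2)·1.0000) / (7) = -0.6786
  x3 = (-3 - (-1)·0.2500 - (-1)·-0.2857) / (-3) = 1.0119
Iteration 3:
  x1 = (2 - (-3)·-0.6786 - (-3)·1.0119) / (8) = 0.3750
  x2 = (-2 - (3)·0.5179 - (2)·1.0119) / (7) = -0.7968
  x3 = (-3 - (-1)·0.5179 - (-1)·-0.6786) / (-3) = 1.0536
Residual b − A·x = (-0.2296, 0.3454, -0.2610); ∞-norm = 0.3454

0.3454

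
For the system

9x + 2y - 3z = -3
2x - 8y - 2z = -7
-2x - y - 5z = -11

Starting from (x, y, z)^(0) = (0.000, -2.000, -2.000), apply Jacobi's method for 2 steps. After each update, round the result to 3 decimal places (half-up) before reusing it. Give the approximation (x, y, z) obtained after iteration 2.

Iteration 1:
  x = (-3 - (2)·-2.000 - (-3)·-2.000) / (9) = -0.556
  y = (-7 - (2)·0.000 - (-2)·-2.000) / (-8) = 1.375
  z = (-11 - (-2)·0.000 - (-1)·-2.000) / (-5) = 2.600
Iteration 2:
  x = (-3 - (2)·1.375 - (-3)·2.600) / (9) = 0.228
  y = (-7 - (2)·-0.556 - (-2)·2.600) / (-8) = 0.086
  z = (-11 - (-2)·-0.556 - (-1)·1.375) / (-5) = 2.147

(0.228, 0.086, 2.147)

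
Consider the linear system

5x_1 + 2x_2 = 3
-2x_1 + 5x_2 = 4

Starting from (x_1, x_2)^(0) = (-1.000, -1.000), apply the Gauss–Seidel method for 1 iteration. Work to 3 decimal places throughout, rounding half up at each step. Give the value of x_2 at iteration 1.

Iteration 1:
  x_1 = (3 - (2)·-1.000) / (5) = 1.000
  x_2 = (4 - (-2)·1.000) / (5) = 1.200

1.200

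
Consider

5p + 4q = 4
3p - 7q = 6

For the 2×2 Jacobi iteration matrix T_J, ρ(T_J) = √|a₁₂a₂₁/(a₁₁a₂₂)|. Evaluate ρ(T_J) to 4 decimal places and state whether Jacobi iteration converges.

a₁₂a₂₁/(a₁₁a₂₂) = (4)·(3) / ((5)·(-7)) = -0.342857
ρ = √|-0.342857| = √0.342857 = 0.5855
ρ < 1, so Jacobi converges

0.5855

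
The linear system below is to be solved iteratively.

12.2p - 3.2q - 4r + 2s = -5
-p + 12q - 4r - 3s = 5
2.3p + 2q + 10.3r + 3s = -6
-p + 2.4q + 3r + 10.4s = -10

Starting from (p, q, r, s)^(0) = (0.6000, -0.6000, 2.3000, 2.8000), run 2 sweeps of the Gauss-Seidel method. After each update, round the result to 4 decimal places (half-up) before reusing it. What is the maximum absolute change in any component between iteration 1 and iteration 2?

Iteration 1:
  p = (-5 - (-3.2)·-0.6000 - (-4)·2.3000 - (2)·2.8000) / (12.2) = -0.2721
  q = (5 - (-1)·-0.2721 - (-4)·2.3000 - (-3)·2.8000) / (12) = 1.8607
  r = (-6 - (2.3)·-0.2721 - (2)·1.8607 - (3)·2.8000) / (10.3) = -1.6986
  s = (-10 - (-1)·-0.2721 - (2.4)·1.8607 - (3)·-1.6986) / (10.4) = -0.9271
Iteration 2:
  p = (-5 - (-3.2)·1.8607 - (-4)·-1.6986 - (2)·-0.9271) / (12.2) = -0.3267
  q = (5 - (-1)·-0.3267 - (-4)·-1.6986 - (-3)·-0.9271) / (12) = -0.4085
  r = (-6 - (2.3)·-0.3267 - (2)·-0.4085 - (3)·-0.9271) / (10.3) = -0.1602
  s = (-10 - (-1)·-0.3267 - (2.4)·-0.4085 - (3)·-0.1602) / (10.4) = -0.8525
Change: (-0.0546, -2.2692, 1.5384, 0.0746) → max |·| = 2.2692

2.2692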